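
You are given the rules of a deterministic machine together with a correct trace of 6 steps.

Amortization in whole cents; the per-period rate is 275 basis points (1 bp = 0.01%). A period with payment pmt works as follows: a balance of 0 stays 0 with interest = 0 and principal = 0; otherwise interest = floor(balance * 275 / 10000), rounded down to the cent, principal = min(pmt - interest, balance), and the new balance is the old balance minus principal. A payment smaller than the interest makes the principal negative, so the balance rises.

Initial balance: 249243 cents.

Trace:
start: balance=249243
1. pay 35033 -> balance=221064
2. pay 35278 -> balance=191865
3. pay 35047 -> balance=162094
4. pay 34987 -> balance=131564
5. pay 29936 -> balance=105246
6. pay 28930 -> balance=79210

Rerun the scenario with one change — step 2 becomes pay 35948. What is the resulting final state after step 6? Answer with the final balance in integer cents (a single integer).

78462

(re-executing from step 2 with the substitution; state before step 2: balance=221064)
2. pay 35948 -> balance=191195
3. pay 35047 -> balance=161405
4. pay 34987 -> balance=130856
5. pay 29936 -> balance=104518
6. pay 28930 -> balance=78462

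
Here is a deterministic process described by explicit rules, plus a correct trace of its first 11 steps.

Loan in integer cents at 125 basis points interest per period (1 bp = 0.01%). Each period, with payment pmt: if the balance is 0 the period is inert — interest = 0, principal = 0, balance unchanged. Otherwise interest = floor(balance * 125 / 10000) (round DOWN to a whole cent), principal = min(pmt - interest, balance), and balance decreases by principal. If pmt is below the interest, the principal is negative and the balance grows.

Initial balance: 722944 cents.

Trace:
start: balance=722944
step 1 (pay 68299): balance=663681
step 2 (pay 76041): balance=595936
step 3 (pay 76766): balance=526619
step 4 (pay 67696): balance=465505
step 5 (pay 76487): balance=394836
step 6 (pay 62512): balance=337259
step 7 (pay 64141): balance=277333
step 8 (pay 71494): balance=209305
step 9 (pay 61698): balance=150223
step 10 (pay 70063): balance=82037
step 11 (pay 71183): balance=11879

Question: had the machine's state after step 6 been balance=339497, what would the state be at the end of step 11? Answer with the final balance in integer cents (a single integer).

state after step 6 := balance=339497
step 7 (pay 64141): balance=279599
step 8 (pay 71494): balance=211599
step 9 (pay 61698): balance=152545
step 10 (pay 70063): balance=84388
step 11 (pay 71183): balance=14259

14259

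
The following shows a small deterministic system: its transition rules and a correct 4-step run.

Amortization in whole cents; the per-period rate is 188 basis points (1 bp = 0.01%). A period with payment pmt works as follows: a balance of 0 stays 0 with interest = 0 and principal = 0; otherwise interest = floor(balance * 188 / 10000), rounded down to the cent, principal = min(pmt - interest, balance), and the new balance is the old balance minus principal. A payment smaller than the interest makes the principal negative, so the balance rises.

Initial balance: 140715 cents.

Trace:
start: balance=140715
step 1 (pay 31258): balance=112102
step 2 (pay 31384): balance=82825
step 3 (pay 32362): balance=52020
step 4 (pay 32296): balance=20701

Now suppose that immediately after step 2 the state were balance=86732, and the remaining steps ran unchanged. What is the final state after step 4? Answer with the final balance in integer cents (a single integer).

24756

state after step 2 := balance=86732
step 3 (pay 32362): balance=56000
step 4 (pay 32296): balance=24756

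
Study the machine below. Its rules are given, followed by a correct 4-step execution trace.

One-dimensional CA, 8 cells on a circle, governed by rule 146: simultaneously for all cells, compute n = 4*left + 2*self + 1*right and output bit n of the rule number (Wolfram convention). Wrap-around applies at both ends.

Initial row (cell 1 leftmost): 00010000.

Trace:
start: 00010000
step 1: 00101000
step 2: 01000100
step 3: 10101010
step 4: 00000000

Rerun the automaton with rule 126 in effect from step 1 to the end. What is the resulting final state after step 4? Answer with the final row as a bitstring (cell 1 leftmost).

10000011

(re-executing steps 1..4 under rule 126; state before step 1: 00010000)
step 1: 00111000
step 2: 01101100
step 3: 11111110
step 4: 10000011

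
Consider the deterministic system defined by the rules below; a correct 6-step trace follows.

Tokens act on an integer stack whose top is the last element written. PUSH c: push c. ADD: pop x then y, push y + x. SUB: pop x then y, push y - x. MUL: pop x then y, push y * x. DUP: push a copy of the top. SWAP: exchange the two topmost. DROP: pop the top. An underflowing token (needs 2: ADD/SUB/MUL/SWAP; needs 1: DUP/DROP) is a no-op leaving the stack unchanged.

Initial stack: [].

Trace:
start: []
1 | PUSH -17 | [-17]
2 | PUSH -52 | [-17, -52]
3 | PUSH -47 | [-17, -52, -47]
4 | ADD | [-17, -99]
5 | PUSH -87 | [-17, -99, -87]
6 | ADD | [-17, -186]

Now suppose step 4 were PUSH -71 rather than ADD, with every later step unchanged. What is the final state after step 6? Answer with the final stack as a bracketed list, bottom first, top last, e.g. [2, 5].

(re-executing from step 4 with the substitution; state before step 4: [-17, -52, -47])
4 | PUSH -71 | [-17, -52, -47, -71]
5 | PUSH -87 | [-17, -52, -47, -71, -87]
6 | ADD | [-17, -52, -47, -158]

[-17, -52, -47, -158]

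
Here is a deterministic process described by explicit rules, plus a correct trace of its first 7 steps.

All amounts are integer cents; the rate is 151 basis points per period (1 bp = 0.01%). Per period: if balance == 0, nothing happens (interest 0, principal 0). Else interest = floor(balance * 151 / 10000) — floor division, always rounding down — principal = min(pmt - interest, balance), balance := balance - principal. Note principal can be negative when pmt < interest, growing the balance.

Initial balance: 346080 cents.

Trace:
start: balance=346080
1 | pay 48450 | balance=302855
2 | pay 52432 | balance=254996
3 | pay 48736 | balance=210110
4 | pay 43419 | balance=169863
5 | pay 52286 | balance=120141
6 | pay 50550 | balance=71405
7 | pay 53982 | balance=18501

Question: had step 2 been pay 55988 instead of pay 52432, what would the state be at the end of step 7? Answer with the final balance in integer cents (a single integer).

14668

(re-executing from step 2 with the substitution; state before step 2: balance=302855)
2 | pay 55988 | balance=251440
3 | pay 48736 | balance=206500
4 | pay 43419 | balance=166199
5 | pay 52286 | balance=116422
6 | pay 50550 | balance=67629
7 | pay 53982 | balance=14668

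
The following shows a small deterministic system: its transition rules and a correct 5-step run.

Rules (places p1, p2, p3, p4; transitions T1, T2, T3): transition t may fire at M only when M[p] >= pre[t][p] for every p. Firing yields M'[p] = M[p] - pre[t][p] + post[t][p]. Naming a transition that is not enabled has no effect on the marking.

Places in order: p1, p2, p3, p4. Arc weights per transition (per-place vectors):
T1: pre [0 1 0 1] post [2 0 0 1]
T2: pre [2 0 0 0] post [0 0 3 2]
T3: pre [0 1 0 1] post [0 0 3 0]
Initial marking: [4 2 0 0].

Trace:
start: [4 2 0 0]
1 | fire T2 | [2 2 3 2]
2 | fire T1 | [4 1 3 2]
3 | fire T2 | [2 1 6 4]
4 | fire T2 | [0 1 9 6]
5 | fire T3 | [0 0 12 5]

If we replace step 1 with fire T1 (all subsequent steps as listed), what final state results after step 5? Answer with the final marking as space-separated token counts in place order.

0 1 9 3

(re-executing from step 1 with the substitution; state before step 1: [4 2 0 0])
1 | fire T1 | [4 2 0 0]
2 | fire T1 | [4 2 0 0]
3 | fire T2 | [2 2 3 2]
4 | fire T2 | [0 2 6 4]
5 | fire T3 | [0 1 9 3]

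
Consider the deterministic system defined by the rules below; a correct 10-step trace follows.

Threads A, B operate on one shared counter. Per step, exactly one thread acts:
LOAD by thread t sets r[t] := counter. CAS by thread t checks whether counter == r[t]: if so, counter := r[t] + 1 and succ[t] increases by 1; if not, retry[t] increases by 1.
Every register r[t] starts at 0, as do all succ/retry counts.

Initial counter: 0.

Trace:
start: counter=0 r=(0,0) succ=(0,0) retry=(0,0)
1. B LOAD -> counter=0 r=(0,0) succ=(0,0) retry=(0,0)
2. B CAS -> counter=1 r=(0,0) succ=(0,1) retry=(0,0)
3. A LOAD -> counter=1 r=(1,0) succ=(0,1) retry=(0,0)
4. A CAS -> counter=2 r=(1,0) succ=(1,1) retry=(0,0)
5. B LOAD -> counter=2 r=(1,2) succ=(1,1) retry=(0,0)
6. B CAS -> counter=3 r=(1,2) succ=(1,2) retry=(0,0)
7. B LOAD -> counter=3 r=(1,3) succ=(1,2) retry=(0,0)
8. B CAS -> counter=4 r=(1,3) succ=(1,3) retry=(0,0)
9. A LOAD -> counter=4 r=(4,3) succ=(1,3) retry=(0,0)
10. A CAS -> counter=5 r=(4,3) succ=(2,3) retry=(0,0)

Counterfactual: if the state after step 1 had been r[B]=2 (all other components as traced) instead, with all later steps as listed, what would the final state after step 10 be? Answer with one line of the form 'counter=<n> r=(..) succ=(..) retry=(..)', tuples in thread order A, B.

state after step 1 := counter=0 r=(0,2) succ=(0,0) retry=(0,0)
2. B CAS -> counter=0 r=(0,2) succ=(0,0) retry=(0,1)
3. A LOAD -> counter=0 r=(0,2) succ=(0,0) retry=(0,1)
4. A CAS -> counter=1 r=(0,2) succ=(1,0) retry=(0,1)
5. B LOAD -> counter=1 r=(0,1) succ=(1,0) retry=(0,1)
6. B CAS -> counter=2 r=(0,1) succ=(1,1) retry=(0,1)
7. B LOAD -> counter=2 r=(0,2) succ=(1,1) retry=(0,1)
8. B CAS -> counter=3 r=(0,2) succ=(1,2) retry=(0,1)
9. A LOAD -> counter=3 r=(3,2) succ=(1,2) retry=(0,1)
10. A CAS -> counter=4 r=(3,2) succ=(2,2) retry=(0,1)

counter=4 r=(3,2) succ=(2,2) retry=(0,1)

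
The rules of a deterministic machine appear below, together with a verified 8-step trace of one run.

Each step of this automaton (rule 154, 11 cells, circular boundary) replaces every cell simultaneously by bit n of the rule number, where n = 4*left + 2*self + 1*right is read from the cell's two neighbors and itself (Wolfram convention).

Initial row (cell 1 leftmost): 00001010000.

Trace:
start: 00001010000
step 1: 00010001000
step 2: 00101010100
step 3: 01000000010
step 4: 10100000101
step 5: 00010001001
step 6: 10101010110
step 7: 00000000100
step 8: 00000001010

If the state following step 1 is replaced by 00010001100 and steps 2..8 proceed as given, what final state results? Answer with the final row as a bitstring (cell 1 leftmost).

state after step 1 := 00010001100
step 2: 00101011010
step 3: 01000010001
step 4: 00100101010
step 5: 01011000001
step 6: 00010100010
step 7: 00100010101
step 8: 11010100000

11010100000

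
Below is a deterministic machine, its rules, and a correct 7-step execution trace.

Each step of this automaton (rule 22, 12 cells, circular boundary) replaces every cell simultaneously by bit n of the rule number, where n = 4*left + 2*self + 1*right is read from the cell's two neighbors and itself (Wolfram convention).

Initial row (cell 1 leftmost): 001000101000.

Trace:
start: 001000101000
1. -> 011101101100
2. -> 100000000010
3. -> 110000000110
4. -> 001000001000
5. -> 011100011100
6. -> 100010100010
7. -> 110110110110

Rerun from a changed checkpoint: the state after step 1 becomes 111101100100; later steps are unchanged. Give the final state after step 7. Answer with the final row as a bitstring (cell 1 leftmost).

000000000000

state after step 1 := 111101100100
2. -> 000000011111
3. -> 100000100000
4. -> 110001110001
5. -> 001010001010
6. -> 011011011011
7. -> 000000000000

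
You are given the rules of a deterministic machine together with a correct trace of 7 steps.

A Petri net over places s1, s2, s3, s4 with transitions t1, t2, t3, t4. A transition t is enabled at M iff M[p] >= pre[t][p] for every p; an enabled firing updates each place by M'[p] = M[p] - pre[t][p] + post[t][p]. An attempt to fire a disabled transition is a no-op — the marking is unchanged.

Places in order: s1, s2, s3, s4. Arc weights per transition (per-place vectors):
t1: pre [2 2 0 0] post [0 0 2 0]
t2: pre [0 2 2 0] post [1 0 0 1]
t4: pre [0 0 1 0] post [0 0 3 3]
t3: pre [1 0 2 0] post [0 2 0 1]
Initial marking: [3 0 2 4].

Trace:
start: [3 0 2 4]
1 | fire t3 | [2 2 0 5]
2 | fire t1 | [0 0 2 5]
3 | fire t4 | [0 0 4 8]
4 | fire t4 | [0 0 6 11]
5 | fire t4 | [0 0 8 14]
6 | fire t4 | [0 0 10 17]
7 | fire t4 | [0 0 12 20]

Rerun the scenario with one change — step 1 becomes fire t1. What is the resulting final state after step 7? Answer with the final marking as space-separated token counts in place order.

3 0 12 19

(re-executing from step 1 with the substitution; state before step 1: [3 0 2 4])
1 | fire t1 | [3 0 2 4]
2 | fire t1 | [3 0 2 4]
3 | fire t4 | [3 0 4 7]
4 | fire t4 | [3 0 6 10]
5 | fire t4 | [3 0 8 13]
6 | fire t4 | [3 0 10 16]
7 | fire t4 | [3 0 12 19]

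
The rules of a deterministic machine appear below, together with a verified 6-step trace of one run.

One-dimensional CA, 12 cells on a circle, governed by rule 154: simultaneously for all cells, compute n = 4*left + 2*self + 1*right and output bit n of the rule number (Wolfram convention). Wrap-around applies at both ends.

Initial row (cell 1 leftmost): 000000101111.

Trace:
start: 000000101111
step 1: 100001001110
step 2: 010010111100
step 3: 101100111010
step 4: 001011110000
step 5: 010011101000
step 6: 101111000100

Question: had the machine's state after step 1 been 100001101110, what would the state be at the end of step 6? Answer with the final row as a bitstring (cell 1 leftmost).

state after step 1 := 100001101110
step 2: 010011001100
step 3: 101110111010
step 4: 001100110000
step 5: 011011101000
step 6: 110011000100

110011000100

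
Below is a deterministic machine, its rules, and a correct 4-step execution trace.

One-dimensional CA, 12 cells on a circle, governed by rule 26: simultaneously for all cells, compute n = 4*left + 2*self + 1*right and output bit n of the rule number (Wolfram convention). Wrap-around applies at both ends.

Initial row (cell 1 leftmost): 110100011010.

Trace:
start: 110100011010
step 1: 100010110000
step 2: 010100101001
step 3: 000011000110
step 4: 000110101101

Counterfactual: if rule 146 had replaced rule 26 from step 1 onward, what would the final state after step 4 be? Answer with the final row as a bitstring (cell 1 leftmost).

(re-executing steps 1..4 under rule 146; state before step 1: 110100011010)
step 1: 000010100000
step 2: 000100010000
step 3: 001010101000
step 4: 010000000100

010000000100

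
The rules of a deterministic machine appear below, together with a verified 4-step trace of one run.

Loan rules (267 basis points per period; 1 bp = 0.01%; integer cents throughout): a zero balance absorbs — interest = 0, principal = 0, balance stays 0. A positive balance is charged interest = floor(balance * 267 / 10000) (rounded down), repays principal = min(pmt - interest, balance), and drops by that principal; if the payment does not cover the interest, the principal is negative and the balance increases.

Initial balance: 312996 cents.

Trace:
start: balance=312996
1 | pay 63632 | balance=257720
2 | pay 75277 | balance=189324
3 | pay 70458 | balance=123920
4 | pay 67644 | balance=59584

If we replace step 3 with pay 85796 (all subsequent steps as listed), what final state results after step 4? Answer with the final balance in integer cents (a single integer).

(re-executing from step 3 with the substitution; state before step 3: balance=189324)
3 | pay 85796 | balance=108582
4 | pay 67644 | balance=43837

43837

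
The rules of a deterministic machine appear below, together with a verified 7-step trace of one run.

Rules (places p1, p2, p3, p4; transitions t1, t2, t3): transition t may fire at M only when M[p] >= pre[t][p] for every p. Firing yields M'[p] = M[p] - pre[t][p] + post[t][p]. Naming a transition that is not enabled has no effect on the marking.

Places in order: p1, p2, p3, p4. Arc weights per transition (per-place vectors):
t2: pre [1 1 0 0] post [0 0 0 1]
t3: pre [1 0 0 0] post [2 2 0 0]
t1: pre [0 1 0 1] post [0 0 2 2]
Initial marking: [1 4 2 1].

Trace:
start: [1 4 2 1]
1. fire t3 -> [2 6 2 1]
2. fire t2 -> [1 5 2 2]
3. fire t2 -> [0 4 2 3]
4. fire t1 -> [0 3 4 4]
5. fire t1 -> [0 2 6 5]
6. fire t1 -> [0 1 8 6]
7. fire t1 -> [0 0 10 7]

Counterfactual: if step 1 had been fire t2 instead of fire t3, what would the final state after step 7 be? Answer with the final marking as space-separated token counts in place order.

0 0 8 5

(re-executing from step 1 with the substitution; state before step 1: [1 4 2 1])
1. fire t2 -> [0 3 2 2]
2. fire t2 -> [0 3 2 2]
3. fire t2 -> [0 3 2 2]
4. fire t1 -> [0 2 4 3]
5. fire t1 -> [0 1 6 4]
6. fire t1 -> [0 0 8 5]
7. fire t1 -> [0 0 8 5]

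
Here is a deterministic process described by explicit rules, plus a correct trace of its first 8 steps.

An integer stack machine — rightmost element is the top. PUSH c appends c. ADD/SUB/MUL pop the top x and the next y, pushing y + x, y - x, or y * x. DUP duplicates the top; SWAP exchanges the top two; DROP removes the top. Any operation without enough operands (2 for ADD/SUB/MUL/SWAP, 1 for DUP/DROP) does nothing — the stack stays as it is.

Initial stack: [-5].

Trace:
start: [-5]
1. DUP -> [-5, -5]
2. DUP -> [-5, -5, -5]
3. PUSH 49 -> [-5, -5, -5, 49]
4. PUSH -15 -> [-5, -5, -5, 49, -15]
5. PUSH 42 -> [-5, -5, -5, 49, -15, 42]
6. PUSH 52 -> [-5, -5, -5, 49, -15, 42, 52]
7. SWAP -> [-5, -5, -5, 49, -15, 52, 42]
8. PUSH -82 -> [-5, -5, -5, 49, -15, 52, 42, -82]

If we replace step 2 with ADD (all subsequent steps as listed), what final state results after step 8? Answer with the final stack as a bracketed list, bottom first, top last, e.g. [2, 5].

[-10, 49, -15, 52, 42, -82]

(re-executing from step 2 with the substitution; state before step 2: [-5, -5])
2. ADD -> [-10]
3. PUSH 49 -> [-10, 49]
4. PUSH -15 -> [-10, 49, -15]
5. PUSH 42 -> [-10, 49, -15, 42]
6. PUSH 52 -> [-10, 49, -15, 42, 52]
7. SWAP -> [-10, 49, -15, 52, 42]
8. PUSH -82 -> [-10, 49, -15, 52, 42, -82]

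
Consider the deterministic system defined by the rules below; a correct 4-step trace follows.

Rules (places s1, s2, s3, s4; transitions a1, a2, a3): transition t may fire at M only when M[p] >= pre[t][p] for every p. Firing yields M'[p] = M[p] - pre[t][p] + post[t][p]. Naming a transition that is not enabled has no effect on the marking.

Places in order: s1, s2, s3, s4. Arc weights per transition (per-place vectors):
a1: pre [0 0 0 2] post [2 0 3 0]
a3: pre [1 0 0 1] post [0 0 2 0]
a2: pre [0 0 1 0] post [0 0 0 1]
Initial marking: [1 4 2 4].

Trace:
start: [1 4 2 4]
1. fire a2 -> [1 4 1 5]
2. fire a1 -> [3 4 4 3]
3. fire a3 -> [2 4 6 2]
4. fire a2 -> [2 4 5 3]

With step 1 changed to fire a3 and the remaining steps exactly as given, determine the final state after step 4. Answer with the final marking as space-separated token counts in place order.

1 4 8 1

(re-executing from step 1 with the substitution; state before step 1: [1 4 2 4])
1. fire a3 -> [0 4 4 3]
2. fire a1 -> [2 4 7 1]
3. fire a3 -> [1 4 9 0]
4. fire a2 -> [1 4 8 1]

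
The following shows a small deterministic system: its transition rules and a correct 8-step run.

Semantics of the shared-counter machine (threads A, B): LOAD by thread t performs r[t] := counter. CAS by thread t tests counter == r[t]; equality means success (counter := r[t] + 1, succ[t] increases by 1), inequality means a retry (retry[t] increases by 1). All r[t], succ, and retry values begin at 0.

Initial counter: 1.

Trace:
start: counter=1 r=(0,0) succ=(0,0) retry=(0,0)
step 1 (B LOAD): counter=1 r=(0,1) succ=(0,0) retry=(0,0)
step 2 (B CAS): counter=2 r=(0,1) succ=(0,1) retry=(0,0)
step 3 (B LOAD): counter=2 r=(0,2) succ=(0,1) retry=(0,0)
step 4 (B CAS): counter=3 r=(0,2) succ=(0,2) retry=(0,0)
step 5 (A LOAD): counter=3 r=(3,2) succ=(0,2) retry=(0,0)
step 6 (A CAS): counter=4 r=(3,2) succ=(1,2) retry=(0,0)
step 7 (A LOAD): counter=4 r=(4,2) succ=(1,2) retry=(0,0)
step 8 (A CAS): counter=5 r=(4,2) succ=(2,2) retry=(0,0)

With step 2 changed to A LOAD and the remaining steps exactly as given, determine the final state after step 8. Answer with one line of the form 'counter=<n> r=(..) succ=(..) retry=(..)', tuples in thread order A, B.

counter=4 r=(3,1) succ=(2,1) retry=(0,0)

(re-executing from step 2 with the substitution; state before step 2: counter=1 r=(0,1) succ=(0,0) retry=(0,0))
step 2 (A LOAD): counter=1 r=(1,1) succ=(0,0) retry=(0,0)
step 3 (B LOAD): counter=1 r=(1,1) succ=(0,0) retry=(0,0)
step 4 (B CAS): counter=2 r=(1,1) succ=(0,1) retry=(0,0)
step 5 (A LOAD): counter=2 r=(2,1) succ=(0,1) retry=(0,0)
step 6 (A CAS): counter=3 r=(2,1) succ=(1,1) retry=(0,0)
step 7 (A LOAD): counter=3 r=(3,1) succ=(1,1) retry=(0,0)
step 8 (A CAS): counter=4 r=(3,1) succ=(2,1) retry=(0,0)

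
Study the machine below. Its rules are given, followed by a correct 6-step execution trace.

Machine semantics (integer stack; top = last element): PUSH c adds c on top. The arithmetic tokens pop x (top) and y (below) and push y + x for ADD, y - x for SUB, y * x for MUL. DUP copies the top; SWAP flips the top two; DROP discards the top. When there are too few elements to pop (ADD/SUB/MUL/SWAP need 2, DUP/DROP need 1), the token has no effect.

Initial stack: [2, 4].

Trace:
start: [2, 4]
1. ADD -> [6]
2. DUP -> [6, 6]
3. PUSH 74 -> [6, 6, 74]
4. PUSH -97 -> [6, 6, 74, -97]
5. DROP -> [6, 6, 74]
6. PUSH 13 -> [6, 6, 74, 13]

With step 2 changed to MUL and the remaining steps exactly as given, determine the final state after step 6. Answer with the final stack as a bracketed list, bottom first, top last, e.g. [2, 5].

(re-executing from step 2 with the substitution; state before step 2: [6])
2. MUL -> [6]
3. PUSH 74 -> [6, 74]
4. PUSH -97 -> [6, 74, -97]
5. DROP -> [6, 74]
6. PUSH 13 -> [6, 74, 13]

[6, 74, 13]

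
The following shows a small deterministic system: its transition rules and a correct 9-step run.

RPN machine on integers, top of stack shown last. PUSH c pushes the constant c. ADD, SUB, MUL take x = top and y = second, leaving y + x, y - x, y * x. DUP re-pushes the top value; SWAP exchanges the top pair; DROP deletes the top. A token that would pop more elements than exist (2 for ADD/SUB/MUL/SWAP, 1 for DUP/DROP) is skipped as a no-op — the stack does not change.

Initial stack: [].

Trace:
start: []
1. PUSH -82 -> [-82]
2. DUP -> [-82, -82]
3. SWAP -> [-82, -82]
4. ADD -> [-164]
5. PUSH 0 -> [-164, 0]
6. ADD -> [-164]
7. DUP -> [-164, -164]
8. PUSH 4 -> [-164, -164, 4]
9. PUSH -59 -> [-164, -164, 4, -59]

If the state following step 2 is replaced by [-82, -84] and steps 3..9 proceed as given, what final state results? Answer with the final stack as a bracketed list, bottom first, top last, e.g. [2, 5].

state after step 2 := [-82, -84]
3. SWAP -> [-84, -82]
4. ADD -> [-166]
5. PUSH 0 -> [-166, 0]
6. ADD -> [-166]
7. DUP -> [-166, -166]
8. PUSH 4 -> [-166, -166, 4]
9. PUSH -59 -> [-166, -166, 4, -59]

[-166, -166, 4, -59]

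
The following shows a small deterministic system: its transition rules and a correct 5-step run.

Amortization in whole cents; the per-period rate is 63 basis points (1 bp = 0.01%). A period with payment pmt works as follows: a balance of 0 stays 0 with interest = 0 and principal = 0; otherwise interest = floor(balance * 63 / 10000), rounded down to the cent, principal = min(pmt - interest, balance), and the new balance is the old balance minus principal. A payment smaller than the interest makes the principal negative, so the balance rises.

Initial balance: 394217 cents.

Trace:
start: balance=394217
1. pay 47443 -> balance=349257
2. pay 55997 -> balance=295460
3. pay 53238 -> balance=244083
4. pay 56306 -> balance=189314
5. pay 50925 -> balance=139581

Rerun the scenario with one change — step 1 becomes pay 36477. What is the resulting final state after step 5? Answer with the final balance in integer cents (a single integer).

(re-executing from step 1 with the substitution; state before step 1: balance=394217)
1. pay 36477 -> balance=360223
2. pay 55997 -> balance=306495
3. pay 53238 -> balance=255187
4. pay 56306 -> balance=200488
5. pay 50925 -> balance=150826

150826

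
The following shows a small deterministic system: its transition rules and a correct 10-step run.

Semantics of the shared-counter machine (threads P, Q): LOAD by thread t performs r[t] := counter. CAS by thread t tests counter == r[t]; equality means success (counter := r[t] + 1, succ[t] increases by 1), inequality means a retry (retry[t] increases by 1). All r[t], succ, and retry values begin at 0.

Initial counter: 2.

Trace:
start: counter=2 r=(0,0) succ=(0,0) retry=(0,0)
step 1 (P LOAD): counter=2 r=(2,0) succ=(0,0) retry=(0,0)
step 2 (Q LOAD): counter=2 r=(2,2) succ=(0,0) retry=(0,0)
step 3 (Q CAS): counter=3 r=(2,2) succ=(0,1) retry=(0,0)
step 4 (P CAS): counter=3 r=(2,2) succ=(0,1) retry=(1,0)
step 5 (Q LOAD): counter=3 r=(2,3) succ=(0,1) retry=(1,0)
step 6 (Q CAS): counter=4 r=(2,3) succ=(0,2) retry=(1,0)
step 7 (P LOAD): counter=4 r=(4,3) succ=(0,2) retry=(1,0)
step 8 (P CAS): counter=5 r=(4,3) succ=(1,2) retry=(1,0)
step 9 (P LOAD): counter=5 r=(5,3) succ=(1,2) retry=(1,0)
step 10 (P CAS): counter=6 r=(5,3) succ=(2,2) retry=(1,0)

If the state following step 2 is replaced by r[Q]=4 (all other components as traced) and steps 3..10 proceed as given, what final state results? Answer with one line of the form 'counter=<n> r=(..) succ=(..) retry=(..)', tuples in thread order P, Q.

counter=6 r=(5,3) succ=(3,1) retry=(0,1)

state after step 2 := counter=2 r=(2,4) succ=(0,0) retry=(0,0)
step 3 (Q CAS): counter=2 r=(2,4) succ=(0,0) retry=(0,1)
step 4 (P CAS): counter=3 r=(2,4) succ=(1,0) retry=(0,1)
step 5 (Q LOAD): counter=3 r=(2,3) succ=(1,0) retry=(0,1)
step 6 (Q CAS): counter=4 r=(2,3) succ=(1,1) retry=(0,1)
step 7 (P LOAD): counter=4 r=(4,3) succ=(1,1) retry=(0,1)
step 8 (P CAS): counter=5 r=(4,3) succ=(2,1) retry=(0,1)
step 9 (P LOAD): counter=5 r=(5,3) succ=(2,1) retry=(0,1)
step 10 (P CAS): counter=6 r=(5,3) succ=(3,1) retry=(0,1)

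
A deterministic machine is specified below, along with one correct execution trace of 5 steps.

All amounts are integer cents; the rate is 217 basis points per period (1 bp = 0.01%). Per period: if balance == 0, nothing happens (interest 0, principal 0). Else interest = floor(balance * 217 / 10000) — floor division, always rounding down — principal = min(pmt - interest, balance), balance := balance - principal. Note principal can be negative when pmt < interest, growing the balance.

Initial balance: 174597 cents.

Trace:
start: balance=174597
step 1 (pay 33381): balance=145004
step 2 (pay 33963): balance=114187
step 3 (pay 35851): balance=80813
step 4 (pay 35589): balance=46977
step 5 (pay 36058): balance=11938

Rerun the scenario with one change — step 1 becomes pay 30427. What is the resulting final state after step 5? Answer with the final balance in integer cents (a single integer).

(re-executing from step 1 with the substitution; state before step 1: balance=174597)
step 1 (pay 30427): balance=147958
step 2 (pay 33963): balance=117205
step 3 (pay 35851): balance=83897
step 4 (pay 35589): balance=50128
step 5 (pay 36058): balance=15157

15157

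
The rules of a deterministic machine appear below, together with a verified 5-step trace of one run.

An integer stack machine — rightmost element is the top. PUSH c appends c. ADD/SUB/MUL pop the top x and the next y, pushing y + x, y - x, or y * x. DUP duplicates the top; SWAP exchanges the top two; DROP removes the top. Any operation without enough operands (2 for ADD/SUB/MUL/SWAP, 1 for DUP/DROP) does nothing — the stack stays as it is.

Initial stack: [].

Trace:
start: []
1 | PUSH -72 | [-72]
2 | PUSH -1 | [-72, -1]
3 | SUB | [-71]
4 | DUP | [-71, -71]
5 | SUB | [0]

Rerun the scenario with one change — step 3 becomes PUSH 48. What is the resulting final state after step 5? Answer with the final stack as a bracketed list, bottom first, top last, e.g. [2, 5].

[-72, -1, 0]

(re-executing from step 3 with the substitution; state before step 3: [-72, -1])
3 | PUSH 48 | [-72, -1, 48]
4 | DUP | [-72, -1, 48, 48]
5 | SUB | [-72, -1, 0]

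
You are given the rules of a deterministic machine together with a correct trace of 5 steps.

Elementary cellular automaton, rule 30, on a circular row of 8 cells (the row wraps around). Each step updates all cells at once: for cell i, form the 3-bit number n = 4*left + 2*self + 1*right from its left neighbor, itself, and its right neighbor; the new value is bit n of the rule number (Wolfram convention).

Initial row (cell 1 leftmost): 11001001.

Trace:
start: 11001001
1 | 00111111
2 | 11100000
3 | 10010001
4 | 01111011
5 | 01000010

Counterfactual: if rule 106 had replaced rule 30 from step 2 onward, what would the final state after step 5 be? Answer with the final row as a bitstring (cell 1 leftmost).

(re-executing steps 2..5 under rule 106; state before step 2: 00111111)
2 | 01100001
3 | 11100010
4 | 10100101
5 | 11001011

11001011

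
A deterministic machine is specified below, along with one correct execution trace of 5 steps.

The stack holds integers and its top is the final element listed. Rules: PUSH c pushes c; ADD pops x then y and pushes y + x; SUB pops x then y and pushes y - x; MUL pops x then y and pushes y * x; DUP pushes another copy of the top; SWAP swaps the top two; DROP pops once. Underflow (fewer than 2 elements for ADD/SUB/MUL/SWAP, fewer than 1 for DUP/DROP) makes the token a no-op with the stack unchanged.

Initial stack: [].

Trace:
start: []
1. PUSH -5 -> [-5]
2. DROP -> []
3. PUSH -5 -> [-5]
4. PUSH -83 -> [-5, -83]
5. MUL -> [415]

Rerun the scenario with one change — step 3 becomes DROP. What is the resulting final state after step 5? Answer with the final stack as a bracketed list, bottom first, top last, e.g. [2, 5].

[-83]

(re-executing from step 3 with the substitution; state before step 3: [])
3. DROP -> []
4. PUSH -83 -> [-83]
5. MUL -> [-83]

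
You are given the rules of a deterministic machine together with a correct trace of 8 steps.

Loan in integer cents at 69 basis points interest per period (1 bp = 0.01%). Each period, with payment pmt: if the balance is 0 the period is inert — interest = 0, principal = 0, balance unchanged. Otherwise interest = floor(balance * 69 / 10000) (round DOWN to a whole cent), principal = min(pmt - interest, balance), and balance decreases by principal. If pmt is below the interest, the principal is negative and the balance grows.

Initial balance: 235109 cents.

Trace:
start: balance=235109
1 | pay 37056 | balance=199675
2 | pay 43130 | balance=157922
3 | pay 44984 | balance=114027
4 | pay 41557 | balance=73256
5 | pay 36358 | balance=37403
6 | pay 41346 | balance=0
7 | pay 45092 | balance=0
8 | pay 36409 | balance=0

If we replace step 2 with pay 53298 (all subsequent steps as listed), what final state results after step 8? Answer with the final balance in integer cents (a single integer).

(re-executing from step 2 with the substitution; state before step 2: balance=199675)
2 | pay 53298 | balance=147754
3 | pay 44984 | balance=103789
4 | pay 41557 | balance=62948
5 | pay 36358 | balance=27024
6 | pay 41346 | balance=0
7 | pay 45092 | balance=0
8 | pay 36409 | balance=0

0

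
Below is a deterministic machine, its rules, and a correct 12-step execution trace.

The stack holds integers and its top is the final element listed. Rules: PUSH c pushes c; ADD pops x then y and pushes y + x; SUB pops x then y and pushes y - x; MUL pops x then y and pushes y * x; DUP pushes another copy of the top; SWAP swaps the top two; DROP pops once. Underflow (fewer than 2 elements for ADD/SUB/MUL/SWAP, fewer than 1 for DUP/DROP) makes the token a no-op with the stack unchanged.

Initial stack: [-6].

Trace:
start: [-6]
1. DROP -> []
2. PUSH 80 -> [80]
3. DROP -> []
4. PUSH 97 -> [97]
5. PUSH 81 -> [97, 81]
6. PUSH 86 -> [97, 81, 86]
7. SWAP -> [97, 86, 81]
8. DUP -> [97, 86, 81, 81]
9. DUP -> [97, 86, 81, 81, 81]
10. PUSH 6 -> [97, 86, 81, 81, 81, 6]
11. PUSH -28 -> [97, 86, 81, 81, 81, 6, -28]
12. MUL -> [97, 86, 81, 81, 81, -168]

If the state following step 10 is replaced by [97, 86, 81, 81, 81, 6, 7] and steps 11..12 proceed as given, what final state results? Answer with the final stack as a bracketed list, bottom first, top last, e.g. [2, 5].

state after step 10 := [97, 86, 81, 81, 81, 6, 7]
11. PUSH -28 -> [97, 86, 81, 81, 81, 6, 7, -28]
12. MUL -> [97, 86, 81, 81, 81, 6, -196]

[97, 86, 81, 81, 81, 6, -196]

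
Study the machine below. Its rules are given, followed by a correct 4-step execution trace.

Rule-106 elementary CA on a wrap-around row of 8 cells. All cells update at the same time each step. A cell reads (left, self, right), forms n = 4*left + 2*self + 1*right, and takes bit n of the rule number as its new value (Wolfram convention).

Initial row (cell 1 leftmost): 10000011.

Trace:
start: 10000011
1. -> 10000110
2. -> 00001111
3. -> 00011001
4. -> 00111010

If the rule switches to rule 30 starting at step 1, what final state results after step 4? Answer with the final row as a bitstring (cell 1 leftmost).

10011111

(re-executing steps 1..4 under rule 30; state before step 1: 10000011)
1. -> 01000110
2. -> 11101101
3. -> 00001001
4. -> 10011111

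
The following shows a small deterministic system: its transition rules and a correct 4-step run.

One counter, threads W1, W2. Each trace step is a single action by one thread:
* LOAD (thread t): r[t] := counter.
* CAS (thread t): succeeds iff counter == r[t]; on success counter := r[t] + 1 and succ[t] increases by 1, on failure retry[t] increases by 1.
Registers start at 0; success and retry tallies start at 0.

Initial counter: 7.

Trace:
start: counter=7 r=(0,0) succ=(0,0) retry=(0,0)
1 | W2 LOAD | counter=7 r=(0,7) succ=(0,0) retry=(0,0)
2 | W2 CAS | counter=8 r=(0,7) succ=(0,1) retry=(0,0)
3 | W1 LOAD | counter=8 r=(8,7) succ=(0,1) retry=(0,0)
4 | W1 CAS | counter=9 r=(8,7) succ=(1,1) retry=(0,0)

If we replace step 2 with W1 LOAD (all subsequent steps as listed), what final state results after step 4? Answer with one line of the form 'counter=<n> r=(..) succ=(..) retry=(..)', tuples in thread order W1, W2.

(re-executing from step 2 with the substitution; state before step 2: counter=7 r=(0,7) succ=(0,0) retry=(0,0))
2 | W1 LOAD | counter=7 r=(7,7) succ=(0,0) retry=(0,0)
3 | W1 LOAD | counter=7 r=(7,7) succ=(0,0) retry=(0,0)
4 | W1 CAS | counter=8 r=(7,7) succ=(1,0) retry=(0,0)

counter=8 r=(7,7) succ=(1,0) retry=(0,0)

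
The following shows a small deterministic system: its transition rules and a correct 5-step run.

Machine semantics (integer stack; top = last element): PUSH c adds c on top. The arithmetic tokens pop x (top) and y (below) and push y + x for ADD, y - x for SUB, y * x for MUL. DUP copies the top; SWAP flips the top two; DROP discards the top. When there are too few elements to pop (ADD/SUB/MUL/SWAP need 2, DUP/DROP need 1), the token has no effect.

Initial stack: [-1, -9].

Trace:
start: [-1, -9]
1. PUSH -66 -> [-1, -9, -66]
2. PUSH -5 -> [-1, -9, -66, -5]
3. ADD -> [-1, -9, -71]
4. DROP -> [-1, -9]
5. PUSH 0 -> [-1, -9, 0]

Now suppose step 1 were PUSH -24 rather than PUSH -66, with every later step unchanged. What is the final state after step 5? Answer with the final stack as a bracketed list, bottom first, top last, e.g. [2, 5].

(re-executing from step 1 with the substitution; state before step 1: [-1, -9])
1. PUSH -24 -> [-1, -9, -24]
2. PUSH -5 -> [-1, -9, -24, -5]
3. ADD -> [-1, -9, -29]
4. DROP -> [-1, -9]
5. PUSH 0 -> [-1, -9, 0]

[-1, -9, 0]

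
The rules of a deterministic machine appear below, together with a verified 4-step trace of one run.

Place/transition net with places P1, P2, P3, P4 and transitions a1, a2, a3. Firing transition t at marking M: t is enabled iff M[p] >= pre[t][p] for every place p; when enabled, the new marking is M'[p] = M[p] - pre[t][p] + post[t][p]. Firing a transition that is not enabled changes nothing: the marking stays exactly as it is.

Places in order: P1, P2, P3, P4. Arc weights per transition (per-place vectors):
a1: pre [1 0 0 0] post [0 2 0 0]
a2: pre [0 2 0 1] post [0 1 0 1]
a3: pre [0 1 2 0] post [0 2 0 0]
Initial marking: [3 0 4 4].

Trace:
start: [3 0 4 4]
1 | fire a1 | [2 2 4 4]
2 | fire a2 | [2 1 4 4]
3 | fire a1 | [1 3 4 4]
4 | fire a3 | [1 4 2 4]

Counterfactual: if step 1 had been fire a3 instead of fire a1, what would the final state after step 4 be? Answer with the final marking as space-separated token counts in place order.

2 3 2 4

(re-executing from step 1 with the substitution; state before step 1: [3 0 4 4])
1 | fire a3 | [3 0 4 4]
2 | fire a2 | [3 0 4 4]
3 | fire a1 | [2 2 4 4]
4 | fire a3 | [2 3 2 4]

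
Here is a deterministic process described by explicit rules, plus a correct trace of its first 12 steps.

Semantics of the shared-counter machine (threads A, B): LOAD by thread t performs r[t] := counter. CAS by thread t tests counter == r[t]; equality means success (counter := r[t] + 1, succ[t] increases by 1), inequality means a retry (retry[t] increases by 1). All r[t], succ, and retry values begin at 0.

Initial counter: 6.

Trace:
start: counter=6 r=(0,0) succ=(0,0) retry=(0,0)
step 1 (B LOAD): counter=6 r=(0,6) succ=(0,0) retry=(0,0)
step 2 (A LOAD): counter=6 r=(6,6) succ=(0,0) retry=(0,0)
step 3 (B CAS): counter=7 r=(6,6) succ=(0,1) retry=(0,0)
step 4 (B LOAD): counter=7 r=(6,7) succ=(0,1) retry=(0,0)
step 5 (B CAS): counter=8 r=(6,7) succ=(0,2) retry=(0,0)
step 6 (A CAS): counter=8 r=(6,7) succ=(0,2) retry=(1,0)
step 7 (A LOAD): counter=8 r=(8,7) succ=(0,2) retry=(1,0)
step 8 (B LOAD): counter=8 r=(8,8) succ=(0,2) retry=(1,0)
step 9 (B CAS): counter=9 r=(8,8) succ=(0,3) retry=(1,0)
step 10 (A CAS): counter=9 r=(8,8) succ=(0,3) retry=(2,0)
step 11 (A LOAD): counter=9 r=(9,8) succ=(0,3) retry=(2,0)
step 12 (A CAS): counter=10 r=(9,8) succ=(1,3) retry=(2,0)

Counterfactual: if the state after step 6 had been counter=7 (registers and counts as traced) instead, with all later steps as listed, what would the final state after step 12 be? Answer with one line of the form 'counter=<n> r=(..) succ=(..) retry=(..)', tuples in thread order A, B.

state after step 6 := counter=7 r=(6,7) succ=(0,2) retry=(1,0)
step 7 (A LOAD): counter=7 r=(7,7) succ=(0,2) retry=(1,0)
step 8 (B LOAD): counter=7 r=(7,7) succ=(0,2) retry=(1,0)
step 9 (B CAS): counter=8 r=(7,7) succ=(0,3) retry=(1,0)
step 10 (A CAS): counter=8 r=(7,7) succ=(0,3) retry=(2,0)
step 11 (A LOAD): counter=8 r=(8,7) succ=(0,3) retry=(2,0)
step 12 (A CAS): counter=9 r=(8,7) succ=(1,3) retry=(2,0)

counter=9 r=(8,7) succ=(1,3) retry=(2,0)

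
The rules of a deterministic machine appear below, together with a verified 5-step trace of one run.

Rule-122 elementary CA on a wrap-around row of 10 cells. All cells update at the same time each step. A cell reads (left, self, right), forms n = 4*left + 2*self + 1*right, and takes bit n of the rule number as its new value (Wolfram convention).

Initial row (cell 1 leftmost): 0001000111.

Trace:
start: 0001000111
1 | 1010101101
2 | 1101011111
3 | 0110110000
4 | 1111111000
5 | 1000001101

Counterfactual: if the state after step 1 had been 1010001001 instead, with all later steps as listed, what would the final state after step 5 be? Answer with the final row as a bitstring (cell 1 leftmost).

1001110011

state after step 1 := 1010001001
2 | 1101010111
3 | 0110101100
4 | 1111011110
5 | 1001110011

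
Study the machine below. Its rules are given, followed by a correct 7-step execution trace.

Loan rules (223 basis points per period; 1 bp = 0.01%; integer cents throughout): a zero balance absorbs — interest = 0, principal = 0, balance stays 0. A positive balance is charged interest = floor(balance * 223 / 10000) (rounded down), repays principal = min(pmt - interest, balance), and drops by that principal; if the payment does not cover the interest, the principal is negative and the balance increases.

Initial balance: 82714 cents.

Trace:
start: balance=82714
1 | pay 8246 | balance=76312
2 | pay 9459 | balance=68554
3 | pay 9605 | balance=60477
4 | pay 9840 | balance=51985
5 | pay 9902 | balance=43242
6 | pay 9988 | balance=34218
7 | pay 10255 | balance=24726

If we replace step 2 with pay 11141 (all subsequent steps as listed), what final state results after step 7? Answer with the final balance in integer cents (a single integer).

22849

(re-executing from step 2 with the substitution; state before step 2: balance=76312)
2 | pay 11141 | balance=66872
3 | pay 9605 | balance=58758
4 | pay 9840 | balance=50228
5 | pay 9902 | balance=41446
6 | pay 9988 | balance=32382
7 | pay 10255 | balance=22849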